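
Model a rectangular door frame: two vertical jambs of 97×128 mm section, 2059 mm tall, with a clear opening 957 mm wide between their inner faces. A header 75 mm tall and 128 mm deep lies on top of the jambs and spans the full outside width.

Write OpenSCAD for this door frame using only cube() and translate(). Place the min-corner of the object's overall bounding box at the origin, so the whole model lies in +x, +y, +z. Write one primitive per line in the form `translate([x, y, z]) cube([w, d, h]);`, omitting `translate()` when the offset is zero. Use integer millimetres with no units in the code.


cube([97, 128, 2059]);
translate([1054, 0, 0]) cube([97, 128, 2059]);
translate([0, 0, 2059]) cube([1151, 128, 75]);


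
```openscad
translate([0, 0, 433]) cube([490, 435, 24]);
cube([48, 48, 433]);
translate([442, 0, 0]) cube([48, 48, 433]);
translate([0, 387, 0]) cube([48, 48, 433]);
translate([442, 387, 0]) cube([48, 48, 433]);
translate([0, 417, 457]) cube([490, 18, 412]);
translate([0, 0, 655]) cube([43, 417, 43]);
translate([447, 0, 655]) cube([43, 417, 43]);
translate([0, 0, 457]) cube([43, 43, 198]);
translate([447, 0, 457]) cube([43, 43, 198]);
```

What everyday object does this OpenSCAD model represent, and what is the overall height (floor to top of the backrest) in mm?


A chair. The overall height is 869 mm.

A slab on four corner posts with a tall panel at the back — a chair. The seat slab sits at z = 433 with thickness 24, and the 412 mm backrest starts at the seat top, so the overall height is 433 + 24 + 412 = 869 mm.


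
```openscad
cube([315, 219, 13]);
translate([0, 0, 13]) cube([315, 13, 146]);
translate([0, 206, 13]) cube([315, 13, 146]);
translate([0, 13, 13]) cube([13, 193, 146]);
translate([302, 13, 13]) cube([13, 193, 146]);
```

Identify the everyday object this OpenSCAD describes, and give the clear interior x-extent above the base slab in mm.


An open box. The internal width is 289 mm.

A 315×219 base slab with four walls standing on it — an open box. The base is 315 mm wide and the walls are 13 mm thick, so the internal width is 315 − 2 × 13 = 289 mm.


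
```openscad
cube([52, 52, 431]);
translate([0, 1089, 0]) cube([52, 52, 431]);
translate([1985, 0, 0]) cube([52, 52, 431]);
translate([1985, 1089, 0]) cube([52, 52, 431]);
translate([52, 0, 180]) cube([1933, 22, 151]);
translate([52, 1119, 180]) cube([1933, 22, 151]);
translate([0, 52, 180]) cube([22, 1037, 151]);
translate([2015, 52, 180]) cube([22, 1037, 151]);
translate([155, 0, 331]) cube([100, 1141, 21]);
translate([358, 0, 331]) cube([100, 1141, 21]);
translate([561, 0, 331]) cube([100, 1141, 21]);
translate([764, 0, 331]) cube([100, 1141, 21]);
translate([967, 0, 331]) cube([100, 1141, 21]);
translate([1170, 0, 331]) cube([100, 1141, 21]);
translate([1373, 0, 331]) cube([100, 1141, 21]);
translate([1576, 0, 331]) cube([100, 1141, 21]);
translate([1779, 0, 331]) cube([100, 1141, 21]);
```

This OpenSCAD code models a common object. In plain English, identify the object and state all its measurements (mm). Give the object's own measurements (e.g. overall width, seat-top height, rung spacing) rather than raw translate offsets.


A bed frame 2037 mm long (x) by 1141 mm wide (y). Four 52×52 mm corner posts, 431 mm tall, at the corners of the footprint. Four rails of 22 mm thickness and 151 mm height run between adjacent posts with their undersides at z = 180 mm, their outer faces flush with the outside of the frame (the two x-running rails run between the posts' inner faces; the two y-running rails run between the posts' inner faces). 9 slats, each 100 mm wide (x) and 21 mm thick, lie across the top of the two x-running rails, running the full 1141 mm width of the frame in y; along x they sit between the end posts with a 103 mm gap after the −x posts and between neighbouring slats, leaving 106 mm before the +x posts.


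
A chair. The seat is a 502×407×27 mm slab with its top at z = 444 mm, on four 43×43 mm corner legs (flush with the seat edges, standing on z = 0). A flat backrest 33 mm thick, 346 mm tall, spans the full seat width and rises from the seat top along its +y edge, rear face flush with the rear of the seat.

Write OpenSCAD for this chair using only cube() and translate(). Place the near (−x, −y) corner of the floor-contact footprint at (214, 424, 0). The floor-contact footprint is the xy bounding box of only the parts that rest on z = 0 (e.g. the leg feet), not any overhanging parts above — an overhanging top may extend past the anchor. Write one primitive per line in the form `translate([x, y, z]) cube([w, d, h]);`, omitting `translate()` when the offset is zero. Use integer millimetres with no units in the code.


translate([214, 424, 417]) cube([502, 407, 27]);
translate([214, 424, 0]) cube([43, 43, 417]);
translate([673, 424, 0]) cube([43, 43, 417]);
translate([214, 788, 0]) cube([43, 43, 417]);
translate([673, 788, 0]) cube([43, 43, 417]);
translate([214, 798, 444]) cube([502, 33, 346]);


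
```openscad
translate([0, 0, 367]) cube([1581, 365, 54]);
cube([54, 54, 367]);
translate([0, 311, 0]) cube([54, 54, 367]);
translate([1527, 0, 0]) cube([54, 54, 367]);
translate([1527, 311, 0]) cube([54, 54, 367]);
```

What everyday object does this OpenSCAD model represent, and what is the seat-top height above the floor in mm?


A bench. The seat-top height is 421 mm.

A long slab on four corner posts — a bench. The slab sits at z = 367 with thickness 54, so the top is 367 + 54 = 421 mm.


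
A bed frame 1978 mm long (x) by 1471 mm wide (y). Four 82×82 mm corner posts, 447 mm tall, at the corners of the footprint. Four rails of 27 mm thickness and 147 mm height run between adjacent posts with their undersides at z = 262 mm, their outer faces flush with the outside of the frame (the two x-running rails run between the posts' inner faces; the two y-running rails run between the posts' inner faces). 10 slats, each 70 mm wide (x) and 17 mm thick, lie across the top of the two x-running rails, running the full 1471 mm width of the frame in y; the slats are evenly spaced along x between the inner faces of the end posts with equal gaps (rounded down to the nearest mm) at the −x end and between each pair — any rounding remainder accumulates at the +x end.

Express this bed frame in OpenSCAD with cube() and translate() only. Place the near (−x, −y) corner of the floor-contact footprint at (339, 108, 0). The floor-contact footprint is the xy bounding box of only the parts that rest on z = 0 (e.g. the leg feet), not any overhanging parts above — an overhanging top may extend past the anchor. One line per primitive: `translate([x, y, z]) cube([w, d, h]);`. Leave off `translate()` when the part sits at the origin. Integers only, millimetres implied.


translate([339, 108, 0]) cube([82, 82, 447]);
translate([339, 1497, 0]) cube([82, 82, 447]);
translate([2235, 108, 0]) cube([82, 82, 447]);
translate([2235, 1497, 0]) cube([82, 82, 447]);
translate([421, 108, 262]) cube([1814, 27, 147]);
translate([421, 1552, 262]) cube([1814, 27, 147]);
translate([339, 190, 262]) cube([27, 1307, 147]);
translate([2290, 190, 262]) cube([27, 1307, 147]);
translate([522, 108, 409]) cube([70, 1471, 17]);
translate([693, 108, 409]) cube([70, 1471, 17]);
translate([864, 108, 409]) cube([70, 1471, 17]);
translate([1035, 108, 409]) cube([70, 1471, 17]);
translate([1206, 108, 409]) cube([70, 1471, 17]);
translate([1377, 108, 409]) cube([70, 1471, 17]);
translate([1548, 108, 409]) cube([70, 1471, 17]);
translate([1719, 108, 409]) cube([70, 1471, 17]);
translate([1890, 108, 409]) cube([70, 1471, 17]);
translate([2061, 108, 409]) cube([70, 1471, 17]);


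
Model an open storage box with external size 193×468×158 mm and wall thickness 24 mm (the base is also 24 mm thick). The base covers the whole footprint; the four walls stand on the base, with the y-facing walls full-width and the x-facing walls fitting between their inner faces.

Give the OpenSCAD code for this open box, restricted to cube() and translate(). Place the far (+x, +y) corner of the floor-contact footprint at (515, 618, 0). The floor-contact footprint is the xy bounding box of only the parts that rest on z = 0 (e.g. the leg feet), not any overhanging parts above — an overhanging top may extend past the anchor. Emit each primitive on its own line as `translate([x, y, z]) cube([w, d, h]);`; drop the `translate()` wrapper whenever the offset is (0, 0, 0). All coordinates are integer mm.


translate([322, 150, 0]) cube([193, 468, 24]);
translate([322, 150, 24]) cube([193, 24, 134]);
translate([322, 594, 24]) cube([193, 24, 134]);
translate([322, 174, 24]) cube([24, 420, 134]);
translate([491, 174, 24]) cube([24, 420, 134]);


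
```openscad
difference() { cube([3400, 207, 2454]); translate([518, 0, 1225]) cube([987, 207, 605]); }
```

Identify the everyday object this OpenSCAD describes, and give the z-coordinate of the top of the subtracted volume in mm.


A wall with a window opening. The window head height is 1830 mm.

A wall with a rectangular opening subtracted — a window. Sill at z = 1225, opening 605 mm tall, so the head is at 1225 + 605 = 1830 mm.


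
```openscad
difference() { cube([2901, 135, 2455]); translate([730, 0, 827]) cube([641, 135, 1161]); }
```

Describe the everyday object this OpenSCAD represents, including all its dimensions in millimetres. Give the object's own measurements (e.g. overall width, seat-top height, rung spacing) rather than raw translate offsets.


A wall 2901 mm long (x), 135 mm thick (y), 2455 mm tall, with a rectangular window opening cut through it. The opening is 641 mm wide and 1161 mm tall; its sill is at z = 827 mm and its near (−x) edge is 730 mm from the wall's −x end. The opening passes through the full wall thickness.


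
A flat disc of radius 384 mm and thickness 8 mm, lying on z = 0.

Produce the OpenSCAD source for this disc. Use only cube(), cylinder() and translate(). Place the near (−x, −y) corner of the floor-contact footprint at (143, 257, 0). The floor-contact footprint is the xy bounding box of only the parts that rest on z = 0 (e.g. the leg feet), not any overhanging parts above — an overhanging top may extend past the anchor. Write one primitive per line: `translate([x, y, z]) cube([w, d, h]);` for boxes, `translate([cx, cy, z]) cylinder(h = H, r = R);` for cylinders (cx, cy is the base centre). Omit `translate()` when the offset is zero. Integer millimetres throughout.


translate([527, 641, 0]) cylinder(h = 8, r = 384);


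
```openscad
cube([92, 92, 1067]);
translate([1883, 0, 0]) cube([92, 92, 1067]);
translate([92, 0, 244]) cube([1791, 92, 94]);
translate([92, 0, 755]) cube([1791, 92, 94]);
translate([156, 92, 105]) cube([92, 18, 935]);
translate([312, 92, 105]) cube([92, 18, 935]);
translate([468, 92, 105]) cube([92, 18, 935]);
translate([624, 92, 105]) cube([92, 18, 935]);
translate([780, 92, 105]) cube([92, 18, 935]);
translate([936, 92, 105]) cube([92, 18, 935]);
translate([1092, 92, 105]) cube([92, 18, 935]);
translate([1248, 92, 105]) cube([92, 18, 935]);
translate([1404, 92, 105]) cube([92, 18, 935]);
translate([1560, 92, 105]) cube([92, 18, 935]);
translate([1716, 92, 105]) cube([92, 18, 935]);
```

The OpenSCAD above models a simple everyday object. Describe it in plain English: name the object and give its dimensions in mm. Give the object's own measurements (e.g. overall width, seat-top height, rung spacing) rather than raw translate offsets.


A fence section. Two 92×92 mm posts, 1067 mm tall, stand on the floor with a clear span of 1791 mm between their inner faces. Two horizontal rails of 92×94 mm section span the gap between the posts with their undersides at z = 244 mm and z = 755 mm, flush with the posts' −y face. 11 pickets, each 92 mm wide, 18 mm thick and 935 mm tall, are fixed to the +y face of the rails with their bottoms at z = 105 mm, spaced across the span with a 64 mm gap after the −x post and between neighbouring pickets, with 75 mm left before the +x post.


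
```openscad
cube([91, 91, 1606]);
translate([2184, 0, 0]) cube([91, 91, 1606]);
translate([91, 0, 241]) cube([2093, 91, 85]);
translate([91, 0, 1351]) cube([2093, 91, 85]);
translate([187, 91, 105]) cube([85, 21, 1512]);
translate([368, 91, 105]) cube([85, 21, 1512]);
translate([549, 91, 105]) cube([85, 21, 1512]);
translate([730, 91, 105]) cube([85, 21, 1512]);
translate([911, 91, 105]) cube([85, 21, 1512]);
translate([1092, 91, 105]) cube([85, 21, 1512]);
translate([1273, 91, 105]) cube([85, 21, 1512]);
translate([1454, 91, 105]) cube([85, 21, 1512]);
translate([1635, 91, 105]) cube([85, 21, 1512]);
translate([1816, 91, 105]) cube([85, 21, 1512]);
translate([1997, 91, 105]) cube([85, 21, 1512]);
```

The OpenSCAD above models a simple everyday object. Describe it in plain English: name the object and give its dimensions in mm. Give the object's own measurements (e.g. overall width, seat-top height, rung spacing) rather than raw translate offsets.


A fence section. Two 91×91 mm posts, 1606 mm tall, stand on the floor with a clear span of 2093 mm between their inner faces. Two horizontal rails of 91×85 mm section span the gap between the posts with their undersides at z = 241 mm and z = 1351 mm, flush with the posts' −y face. 11 pickets, each 85 mm wide, 21 mm thick and 1512 mm tall, are fixed to the +y face of the rails with their bottoms at z = 105 mm, spaced across the span with a 96 mm gap after the −x post and between neighbouring pickets, with 102 mm left before the +x post.


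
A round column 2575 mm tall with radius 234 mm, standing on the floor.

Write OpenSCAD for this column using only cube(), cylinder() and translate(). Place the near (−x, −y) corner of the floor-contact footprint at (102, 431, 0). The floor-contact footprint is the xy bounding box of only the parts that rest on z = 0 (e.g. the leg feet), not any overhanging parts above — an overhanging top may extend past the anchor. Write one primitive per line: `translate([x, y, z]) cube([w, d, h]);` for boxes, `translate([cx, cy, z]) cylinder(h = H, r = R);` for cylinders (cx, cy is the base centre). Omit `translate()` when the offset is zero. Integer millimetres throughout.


translate([336, 665, 0]) cylinder(h = 2575, r = 234);


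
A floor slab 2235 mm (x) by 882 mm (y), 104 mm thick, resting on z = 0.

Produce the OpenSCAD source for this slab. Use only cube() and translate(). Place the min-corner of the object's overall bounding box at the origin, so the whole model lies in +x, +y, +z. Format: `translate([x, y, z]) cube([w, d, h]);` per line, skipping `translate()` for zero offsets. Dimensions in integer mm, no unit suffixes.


cube([2235, 882, 104]);


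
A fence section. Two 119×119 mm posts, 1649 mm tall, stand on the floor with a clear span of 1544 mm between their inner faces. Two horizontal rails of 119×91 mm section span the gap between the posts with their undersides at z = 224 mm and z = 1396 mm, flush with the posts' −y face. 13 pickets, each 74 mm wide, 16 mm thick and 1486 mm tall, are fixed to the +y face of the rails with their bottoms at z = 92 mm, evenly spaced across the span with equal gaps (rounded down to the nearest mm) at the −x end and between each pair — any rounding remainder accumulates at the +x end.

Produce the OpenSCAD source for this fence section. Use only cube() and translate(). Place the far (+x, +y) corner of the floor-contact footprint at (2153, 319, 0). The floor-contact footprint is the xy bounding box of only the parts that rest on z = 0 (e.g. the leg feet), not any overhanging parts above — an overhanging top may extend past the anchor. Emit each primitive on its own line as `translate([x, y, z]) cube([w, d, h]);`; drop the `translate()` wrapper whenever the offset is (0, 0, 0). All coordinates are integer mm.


translate([371, 200, 0]) cube([119, 119, 1649]);
translate([2034, 200, 0]) cube([119, 119, 1649]);
translate([490, 200, 224]) cube([1544, 119, 91]);
translate([490, 200, 1396]) cube([1544, 119, 91]);
translate([531, 319, 92]) cube([74, 16, 1486]);
translate([646, 319, 92]) cube([74, 16, 1486]);
translate([761, 319, 92]) cube([74, 16, 1486]);
translate([876, 319, 92]) cube([74, 16, 1486]);
translate([991, 319, 92]) cube([74, 16, 1486]);
translate([1106, 319, 92]) cube([74, 16, 1486]);
translate([1221, 319, 92]) cube([74, 16, 1486]);
translate([1336, 319, 92]) cube([74, 16, 1486]);
translate([1451, 319, 92]) cube([74, 16, 1486]);
translate([1566, 319, 92]) cube([74, 16, 1486]);
translate([1681, 319, 92]) cube([74, 16, 1486]);
translate([1796, 319, 92]) cube([74, 16, 1486]);
translate([1911, 319, 92]) cube([74, 16, 1486]);


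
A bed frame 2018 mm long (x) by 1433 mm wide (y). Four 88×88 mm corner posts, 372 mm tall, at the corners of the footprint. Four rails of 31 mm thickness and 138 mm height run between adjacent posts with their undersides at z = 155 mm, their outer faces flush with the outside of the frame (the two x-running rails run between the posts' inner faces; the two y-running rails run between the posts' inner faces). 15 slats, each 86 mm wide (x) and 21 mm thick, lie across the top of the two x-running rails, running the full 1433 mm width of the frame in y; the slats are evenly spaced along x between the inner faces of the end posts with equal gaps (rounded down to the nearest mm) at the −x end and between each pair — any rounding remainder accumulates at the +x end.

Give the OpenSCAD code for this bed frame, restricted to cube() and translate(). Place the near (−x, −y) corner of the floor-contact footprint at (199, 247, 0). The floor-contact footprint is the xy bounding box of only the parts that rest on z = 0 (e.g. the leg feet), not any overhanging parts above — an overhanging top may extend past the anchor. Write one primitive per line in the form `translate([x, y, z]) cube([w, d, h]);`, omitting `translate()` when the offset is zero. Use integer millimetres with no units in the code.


translate([199, 247, 0]) cube([88, 88, 372]);
translate([199, 1592, 0]) cube([88, 88, 372]);
translate([2129, 247, 0]) cube([88, 88, 372]);
translate([2129, 1592, 0]) cube([88, 88, 372]);
translate([287, 247, 155]) cube([1842, 31, 138]);
translate([287, 1649, 155]) cube([1842, 31, 138]);
translate([199, 335, 155]) cube([31, 1257, 138]);
translate([2186, 335, 155]) cube([31, 1257, 138]);
translate([321, 247, 293]) cube([86, 1433, 21]);
translate([441, 247, 293]) cube([86, 1433, 21]);
translate([561, 247, 293]) cube([86, 1433, 21]);
translate([681, 247, 293]) cube([86, 1433, 21]);
translate([801, 247, 293]) cube([86, 1433, 21]);
translate([921, 247, 293]) cube([86, 1433, 21]);
translate([1041, 247, 293]) cube([86, 1433, 21]);
translate([1161, 247, 293]) cube([86, 1433, 21]);
translate([1281, 247, 293]) cube([86, 1433, 21]);
translate([1401, 247, 293]) cube([86, 1433, 21]);
translate([1521, 247, 293]) cube([86, 1433, 21]);
translate([1641, 247, 293]) cube([86, 1433, 21]);
translate([1761, 247, 293]) cube([86, 1433, 21]);
translate([1881, 247, 293]) cube([86, 1433, 21]);
translate([2001, 247, 293]) cube([86, 1433, 21]);


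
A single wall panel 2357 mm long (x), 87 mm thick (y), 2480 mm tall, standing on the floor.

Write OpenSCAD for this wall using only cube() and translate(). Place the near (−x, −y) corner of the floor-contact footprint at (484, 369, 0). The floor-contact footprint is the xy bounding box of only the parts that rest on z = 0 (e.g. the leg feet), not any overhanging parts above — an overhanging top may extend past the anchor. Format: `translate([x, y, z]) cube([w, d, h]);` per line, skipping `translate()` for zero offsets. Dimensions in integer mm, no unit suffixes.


translate([484, 369, 0]) cube([2357, 87, 2480]);


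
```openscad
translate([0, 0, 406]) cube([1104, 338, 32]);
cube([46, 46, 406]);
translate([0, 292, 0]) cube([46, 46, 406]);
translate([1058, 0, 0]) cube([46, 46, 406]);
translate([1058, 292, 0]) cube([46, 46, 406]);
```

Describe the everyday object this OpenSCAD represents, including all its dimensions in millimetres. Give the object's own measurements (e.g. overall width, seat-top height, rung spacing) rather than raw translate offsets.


A bench: a 1104×338 mm seat slab, 32 mm thick, top at z = 438 mm, on four 46×46 mm square legs flush with the seat corners and standing on z = 0.


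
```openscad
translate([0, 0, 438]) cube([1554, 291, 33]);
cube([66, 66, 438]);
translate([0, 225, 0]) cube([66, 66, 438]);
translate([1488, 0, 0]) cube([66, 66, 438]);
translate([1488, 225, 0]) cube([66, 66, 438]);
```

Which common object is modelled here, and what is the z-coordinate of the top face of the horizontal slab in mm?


A bench. The seat-top height is 471 mm.

A long slab on four corner posts — a bench. The slab sits at z = 438 with thickness 33, so the top is 438 + 33 = 471 mm.


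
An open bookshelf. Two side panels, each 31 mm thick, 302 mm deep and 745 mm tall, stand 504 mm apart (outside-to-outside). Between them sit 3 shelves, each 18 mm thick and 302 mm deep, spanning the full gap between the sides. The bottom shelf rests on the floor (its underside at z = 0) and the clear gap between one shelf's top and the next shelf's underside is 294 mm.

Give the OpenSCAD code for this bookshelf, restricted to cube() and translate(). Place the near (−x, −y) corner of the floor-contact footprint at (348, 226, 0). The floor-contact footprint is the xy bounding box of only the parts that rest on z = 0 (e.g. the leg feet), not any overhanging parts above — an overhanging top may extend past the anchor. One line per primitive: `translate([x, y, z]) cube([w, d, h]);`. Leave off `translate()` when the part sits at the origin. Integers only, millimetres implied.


translate([348, 226, 0]) cube([31, 302, 745]);
translate([821, 226, 0]) cube([31, 302, 745]);
translate([379, 226, 0]) cube([442, 302, 18]);
translate([379, 226, 312]) cube([442, 302, 18]);
translate([379, 226, 624]) cube([442, 302, 18]);


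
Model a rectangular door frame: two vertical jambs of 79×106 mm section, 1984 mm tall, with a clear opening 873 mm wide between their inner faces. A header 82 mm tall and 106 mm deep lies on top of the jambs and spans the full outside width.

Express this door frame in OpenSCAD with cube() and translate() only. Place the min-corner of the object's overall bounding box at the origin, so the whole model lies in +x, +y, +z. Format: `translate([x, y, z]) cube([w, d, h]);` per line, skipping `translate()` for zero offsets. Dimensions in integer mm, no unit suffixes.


cube([79, 106, 1984]);
translate([952, 0, 0]) cube([79, 106, 1984]);
translate([0, 0, 1984]) cube([1031, 106, 82]);


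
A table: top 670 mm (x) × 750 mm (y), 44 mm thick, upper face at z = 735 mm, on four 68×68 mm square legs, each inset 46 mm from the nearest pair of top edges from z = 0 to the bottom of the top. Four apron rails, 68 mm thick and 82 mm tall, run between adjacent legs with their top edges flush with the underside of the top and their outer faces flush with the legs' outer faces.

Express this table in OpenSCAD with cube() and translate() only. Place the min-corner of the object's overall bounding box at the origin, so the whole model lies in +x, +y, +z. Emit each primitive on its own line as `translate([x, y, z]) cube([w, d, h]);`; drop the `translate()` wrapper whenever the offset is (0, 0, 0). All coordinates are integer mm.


// leg_h = 735 - 44 = 691
// apron z = 691 - 82 = 609
translate([0, 0, 691]) cube([670, 750, 44]);
translate([46, 46, 0]) cube([68, 68, 691]);
translate([556, 46, 0]) cube([68, 68, 691]);
translate([46, 636, 0]) cube([68, 68, 691]);
translate([556, 636, 0]) cube([68, 68, 691]);
translate([114, 46, 609]) cube([442, 68, 82]);
translate([114, 636, 609]) cube([442, 68, 82]);
translate([46, 114, 609]) cube([68, 522, 82]);
translate([556, 114, 609]) cube([68, 522, 82]);


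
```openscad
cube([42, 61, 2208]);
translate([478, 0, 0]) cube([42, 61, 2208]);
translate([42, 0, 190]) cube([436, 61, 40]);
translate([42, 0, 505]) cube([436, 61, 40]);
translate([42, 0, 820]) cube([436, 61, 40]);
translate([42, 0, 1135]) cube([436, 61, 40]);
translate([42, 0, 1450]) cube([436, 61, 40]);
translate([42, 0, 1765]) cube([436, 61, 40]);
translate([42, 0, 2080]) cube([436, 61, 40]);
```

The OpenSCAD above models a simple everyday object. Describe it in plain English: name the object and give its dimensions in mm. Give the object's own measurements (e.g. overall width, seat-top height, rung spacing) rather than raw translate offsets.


A straight ladder. Two 42×61 mm vertical rails, 2208 mm tall, stand 520 mm apart (outside-to-outside) with their front faces coplanar on the −y side. 7 rungs, each 61 mm deep and 40 mm tall, span between the inner faces of the rails, front faces flush with the rails. The lowest rung's underside is at z = 190 mm and rungs are spaced 315 mm apart (underside to underside).


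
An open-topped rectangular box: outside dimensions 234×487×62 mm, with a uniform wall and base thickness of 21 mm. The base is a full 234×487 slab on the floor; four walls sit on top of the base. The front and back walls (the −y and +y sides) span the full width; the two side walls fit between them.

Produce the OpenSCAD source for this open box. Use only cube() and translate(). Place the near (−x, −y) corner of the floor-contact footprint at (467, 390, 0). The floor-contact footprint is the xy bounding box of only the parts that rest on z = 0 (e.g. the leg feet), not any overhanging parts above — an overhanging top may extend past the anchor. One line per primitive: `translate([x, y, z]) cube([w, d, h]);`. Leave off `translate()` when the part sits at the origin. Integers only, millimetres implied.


translate([467, 390, 0]) cube([234, 487, 21]);
translate([467, 390, 21]) cube([234, 21, 41]);
translate([467, 856, 21]) cube([234, 21, 41]);
translate([467, 411, 21]) cube([21, 445, 41]);
translate([680, 411, 21]) cube([21, 445, 41]);


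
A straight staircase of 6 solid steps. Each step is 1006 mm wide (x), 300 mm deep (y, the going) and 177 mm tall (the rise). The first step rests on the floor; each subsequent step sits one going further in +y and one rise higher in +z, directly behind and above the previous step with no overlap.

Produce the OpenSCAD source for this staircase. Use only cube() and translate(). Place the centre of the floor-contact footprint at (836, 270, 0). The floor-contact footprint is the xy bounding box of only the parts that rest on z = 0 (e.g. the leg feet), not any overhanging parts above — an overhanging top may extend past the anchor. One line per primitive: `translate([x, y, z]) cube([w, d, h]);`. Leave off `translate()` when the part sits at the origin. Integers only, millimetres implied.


translate([333, 120, 0]) cube([1006, 300, 177]);
translate([333, 420, 177]) cube([1006, 300, 177]);
translate([333, 720, 354]) cube([1006, 300, 177]);
translate([333, 1020, 531]) cube([1006, 300, 177]);
translate([333, 1320, 708]) cube([1006, 300, 177]);
translate([333, 1620, 885]) cube([1006, 300, 177]);


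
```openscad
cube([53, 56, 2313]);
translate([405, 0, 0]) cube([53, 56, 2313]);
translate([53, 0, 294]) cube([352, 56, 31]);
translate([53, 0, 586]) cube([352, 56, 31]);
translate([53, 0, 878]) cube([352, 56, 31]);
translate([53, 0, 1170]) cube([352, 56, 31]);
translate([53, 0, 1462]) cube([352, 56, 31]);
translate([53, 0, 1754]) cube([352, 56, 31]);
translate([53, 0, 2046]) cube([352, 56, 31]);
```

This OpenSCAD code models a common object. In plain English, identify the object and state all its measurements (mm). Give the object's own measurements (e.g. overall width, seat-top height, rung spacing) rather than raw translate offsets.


A straight ladder. Two 53×56 mm vertical rails, 2313 mm tall, stand 458 mm apart (outside-to-outside) with their front faces coplanar on the −y side. 7 rungs, each 56 mm deep and 31 mm tall, span between the inner faces of the rails, front faces flush with the rails. The lowest rung's underside is at z = 294 mm and rungs are spaced 292 mm apart (underside to underside).


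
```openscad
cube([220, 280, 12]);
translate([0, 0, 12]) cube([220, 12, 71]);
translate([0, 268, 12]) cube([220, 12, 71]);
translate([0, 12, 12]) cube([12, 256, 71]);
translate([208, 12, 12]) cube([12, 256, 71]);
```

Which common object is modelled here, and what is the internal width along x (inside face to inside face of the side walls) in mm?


An open box. The internal width is 196 mm.

A 220×280 base slab with four walls standing on it — an open box. The base is 220 mm wide and the walls are 12 mm thick, so the internal width is 220 − 2 × 12 = 196 mm.


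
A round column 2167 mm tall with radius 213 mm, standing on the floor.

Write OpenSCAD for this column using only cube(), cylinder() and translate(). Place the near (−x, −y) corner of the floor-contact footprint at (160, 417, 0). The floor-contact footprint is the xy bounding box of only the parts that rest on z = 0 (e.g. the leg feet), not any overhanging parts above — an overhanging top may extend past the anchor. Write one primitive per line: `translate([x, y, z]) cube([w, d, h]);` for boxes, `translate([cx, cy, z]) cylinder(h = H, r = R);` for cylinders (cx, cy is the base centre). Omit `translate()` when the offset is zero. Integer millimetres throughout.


translate([373, 630, 0]) cylinder(h = 2167, r = 213);


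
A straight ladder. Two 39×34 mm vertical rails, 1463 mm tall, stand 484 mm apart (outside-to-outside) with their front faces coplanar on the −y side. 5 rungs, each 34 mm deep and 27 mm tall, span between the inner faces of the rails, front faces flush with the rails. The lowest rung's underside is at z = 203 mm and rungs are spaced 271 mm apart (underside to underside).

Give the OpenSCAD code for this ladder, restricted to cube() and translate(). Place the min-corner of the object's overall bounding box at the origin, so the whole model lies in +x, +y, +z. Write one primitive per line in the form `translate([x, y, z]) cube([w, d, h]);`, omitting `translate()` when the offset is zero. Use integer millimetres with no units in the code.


cube([39, 34, 1463]);
translate([445, 0, 0]) cube([39, 34, 1463]);
translate([39, 0, 203]) cube([406, 34, 27]);
translate([39, 0, 474]) cube([406, 34, 27]);
translate([39, 0, 745]) cube([406, 34, 27]);
translate([39, 0, 1016]) cube([406, 34, 27]);
translate([39, 0, 1287]) cube([406, 34, 27]);


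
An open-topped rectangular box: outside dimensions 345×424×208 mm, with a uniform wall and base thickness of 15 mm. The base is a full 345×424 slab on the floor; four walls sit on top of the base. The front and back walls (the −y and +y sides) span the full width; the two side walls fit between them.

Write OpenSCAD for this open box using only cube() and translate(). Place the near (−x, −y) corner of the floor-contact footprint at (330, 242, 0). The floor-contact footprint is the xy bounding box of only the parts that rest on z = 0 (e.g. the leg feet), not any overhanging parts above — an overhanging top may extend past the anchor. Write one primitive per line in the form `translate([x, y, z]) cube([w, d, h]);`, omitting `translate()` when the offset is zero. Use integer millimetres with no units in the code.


translate([330, 242, 0]) cube([345, 424, 15]);
translate([330, 242, 15]) cube([345, 15, 193]);
translate([330, 651, 15]) cube([345, 15, 193]);
translate([330, 257, 15]) cube([15, 394, 193]);
translate([660, 257, 15]) cube([15, 394, 193]);


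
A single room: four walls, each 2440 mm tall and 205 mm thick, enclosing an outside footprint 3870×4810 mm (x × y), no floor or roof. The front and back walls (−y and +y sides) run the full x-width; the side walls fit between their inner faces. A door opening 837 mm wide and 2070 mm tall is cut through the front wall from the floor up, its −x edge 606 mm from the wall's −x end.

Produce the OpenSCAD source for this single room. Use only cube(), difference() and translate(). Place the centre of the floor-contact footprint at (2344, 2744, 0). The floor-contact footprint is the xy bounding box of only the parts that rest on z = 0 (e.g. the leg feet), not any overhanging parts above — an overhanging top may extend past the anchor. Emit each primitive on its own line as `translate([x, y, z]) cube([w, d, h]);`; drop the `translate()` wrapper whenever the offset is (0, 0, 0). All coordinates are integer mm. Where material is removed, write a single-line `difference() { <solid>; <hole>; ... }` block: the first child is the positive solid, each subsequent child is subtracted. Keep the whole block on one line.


difference() { translate([409, 339, 0]) cube([3870, 205, 2440]); translate([1015, 339, 0]) cube([837, 205, 2070]); }
translate([409, 4944, 0]) cube([3870, 205, 2440]);
translate([409, 544, 0]) cube([205, 4400, 2440]);
translate([4074, 544, 0]) cube([205, 4400, 2440]);


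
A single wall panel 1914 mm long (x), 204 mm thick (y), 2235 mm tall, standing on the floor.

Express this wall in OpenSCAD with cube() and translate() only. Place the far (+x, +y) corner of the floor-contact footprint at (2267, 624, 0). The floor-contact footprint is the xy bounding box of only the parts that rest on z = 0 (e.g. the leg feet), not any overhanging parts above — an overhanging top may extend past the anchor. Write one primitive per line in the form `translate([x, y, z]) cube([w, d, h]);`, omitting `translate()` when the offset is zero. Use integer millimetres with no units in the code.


translate([353, 420, 0]) cube([1914, 204, 2235]);


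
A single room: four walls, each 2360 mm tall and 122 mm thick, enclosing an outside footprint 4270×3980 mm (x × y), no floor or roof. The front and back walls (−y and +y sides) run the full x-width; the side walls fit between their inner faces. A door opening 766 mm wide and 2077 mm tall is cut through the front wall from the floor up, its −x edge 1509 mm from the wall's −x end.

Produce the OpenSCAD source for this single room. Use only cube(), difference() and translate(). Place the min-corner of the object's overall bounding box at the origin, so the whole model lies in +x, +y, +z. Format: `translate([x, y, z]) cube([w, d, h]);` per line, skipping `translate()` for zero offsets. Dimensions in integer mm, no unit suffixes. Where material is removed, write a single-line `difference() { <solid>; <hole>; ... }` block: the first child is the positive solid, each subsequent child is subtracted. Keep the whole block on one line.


difference() { cube([4270, 122, 2360]); translate([1509, 0, 0]) cube([766, 122, 2077]); }
translate([0, 3858, 0]) cube([4270, 122, 2360]);
translate([0, 122, 0]) cube([122, 3736, 2360]);
translate([4148, 122, 0]) cube([122, 3736, 2360]);


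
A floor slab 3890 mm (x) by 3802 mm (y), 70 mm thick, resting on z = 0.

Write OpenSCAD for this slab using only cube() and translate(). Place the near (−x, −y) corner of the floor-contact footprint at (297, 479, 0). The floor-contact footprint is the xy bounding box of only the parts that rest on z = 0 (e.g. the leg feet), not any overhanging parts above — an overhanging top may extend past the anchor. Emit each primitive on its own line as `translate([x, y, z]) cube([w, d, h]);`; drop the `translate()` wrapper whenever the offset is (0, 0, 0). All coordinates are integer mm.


translate([297, 479, 0]) cube([3890, 3802, 70]);


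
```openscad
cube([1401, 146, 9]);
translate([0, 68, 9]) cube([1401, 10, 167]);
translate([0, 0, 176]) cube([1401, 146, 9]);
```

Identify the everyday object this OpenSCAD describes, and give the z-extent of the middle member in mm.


An I-beam. The web height is 167 mm.

Two wide flanges with a thin centred web — an I-beam. Overall 185 mm minus two 9 mm flanges gives a web of 185 − 2·9 = 167 mm.


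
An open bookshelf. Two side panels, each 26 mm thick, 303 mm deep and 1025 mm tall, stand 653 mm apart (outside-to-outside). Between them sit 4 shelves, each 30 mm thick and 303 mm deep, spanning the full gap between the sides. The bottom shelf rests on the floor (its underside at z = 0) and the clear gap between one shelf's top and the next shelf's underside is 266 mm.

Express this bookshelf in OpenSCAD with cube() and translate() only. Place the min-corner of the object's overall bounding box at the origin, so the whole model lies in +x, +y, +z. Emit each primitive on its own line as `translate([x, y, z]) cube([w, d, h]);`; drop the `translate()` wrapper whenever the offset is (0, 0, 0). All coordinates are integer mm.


cube([26, 303, 1025]);
translate([627, 0, 0]) cube([26, 303, 1025]);
translate([26, 0, 0]) cube([601, 303, 30]);
translate([26, 0, 296]) cube([601, 303, 30]);
translate([26, 0, 592]) cube([601, 303, 30]);
translate([26, 0, 888]) cube([601, 303, 30]);


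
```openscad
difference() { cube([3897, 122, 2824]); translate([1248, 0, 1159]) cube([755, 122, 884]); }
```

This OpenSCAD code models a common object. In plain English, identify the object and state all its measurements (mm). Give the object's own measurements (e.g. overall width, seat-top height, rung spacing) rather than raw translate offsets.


A wall 3897 mm long (x), 122 mm thick (y), 2824 mm tall, with a rectangular window opening cut through it. The opening is 755 mm wide and 884 mm tall; its sill is at z = 1159 mm and its near (−x) edge is 1248 mm from the wall's −x end. The opening passes through the full wall thickness.


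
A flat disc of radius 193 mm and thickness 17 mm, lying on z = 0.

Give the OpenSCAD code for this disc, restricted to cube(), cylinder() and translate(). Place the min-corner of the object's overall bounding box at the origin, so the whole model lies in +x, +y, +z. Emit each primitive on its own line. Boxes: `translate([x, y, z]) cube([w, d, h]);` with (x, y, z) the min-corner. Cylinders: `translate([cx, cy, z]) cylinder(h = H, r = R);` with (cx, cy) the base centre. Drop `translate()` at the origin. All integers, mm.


translate([193, 193, 0]) cylinder(h = 17, r = 193);


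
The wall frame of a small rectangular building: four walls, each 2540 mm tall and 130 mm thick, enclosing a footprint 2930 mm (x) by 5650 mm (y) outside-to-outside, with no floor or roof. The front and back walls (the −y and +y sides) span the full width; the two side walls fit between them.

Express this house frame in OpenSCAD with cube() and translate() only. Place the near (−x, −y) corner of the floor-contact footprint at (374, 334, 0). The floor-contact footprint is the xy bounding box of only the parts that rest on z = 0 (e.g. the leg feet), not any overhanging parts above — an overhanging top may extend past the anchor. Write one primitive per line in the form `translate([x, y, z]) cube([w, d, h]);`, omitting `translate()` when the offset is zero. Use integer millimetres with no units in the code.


translate([374, 334, 0]) cube([2930, 130, 2540]);
translate([374, 5854, 0]) cube([2930, 130, 2540]);
translate([374, 464, 0]) cube([130, 5390, 2540]);
translate([3174, 464, 0]) cube([130, 5390, 2540]);


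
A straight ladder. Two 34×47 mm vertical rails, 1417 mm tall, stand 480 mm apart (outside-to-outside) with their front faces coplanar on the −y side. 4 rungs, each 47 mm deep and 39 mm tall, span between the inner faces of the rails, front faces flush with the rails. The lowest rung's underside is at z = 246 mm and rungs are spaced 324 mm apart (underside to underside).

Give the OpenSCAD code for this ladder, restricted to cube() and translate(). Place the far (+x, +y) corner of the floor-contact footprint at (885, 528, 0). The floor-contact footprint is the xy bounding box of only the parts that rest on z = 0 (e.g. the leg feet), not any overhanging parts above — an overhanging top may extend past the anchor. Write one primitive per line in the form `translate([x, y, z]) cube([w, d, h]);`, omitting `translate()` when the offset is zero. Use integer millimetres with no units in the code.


translate([405, 481, 0]) cube([34, 47, 1417]);
translate([851, 481, 0]) cube([34, 47, 1417]);
translate([439, 481, 246]) cube([412, 47, 39]);
translate([439, 481, 570]) cube([412, 47, 39]);
translate([439, 481, 894]) cube([412, 47, 39]);
translate([439, 481, 1218]) cube([412, 47, 39]);


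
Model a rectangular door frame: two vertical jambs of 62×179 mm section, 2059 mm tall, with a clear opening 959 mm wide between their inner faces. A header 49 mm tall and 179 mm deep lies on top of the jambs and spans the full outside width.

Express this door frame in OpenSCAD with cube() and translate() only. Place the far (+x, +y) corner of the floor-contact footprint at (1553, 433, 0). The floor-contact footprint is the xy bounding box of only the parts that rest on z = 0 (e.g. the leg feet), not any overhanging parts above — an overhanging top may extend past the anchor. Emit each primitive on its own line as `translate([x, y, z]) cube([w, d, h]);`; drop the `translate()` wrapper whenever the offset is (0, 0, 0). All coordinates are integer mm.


translate([470, 254, 0]) cube([62, 179, 2059]);
translate([1491, 254, 0]) cube([62, 179, 2059]);
translate([470, 254, 2059]) cube([1083, 179, 49]);
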